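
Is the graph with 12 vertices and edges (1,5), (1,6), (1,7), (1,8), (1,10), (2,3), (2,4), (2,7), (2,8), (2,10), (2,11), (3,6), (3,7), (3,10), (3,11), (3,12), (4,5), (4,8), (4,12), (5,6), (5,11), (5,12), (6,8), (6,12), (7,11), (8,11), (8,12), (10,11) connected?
No, it has 2 components: {1, 2, 3, 4, 5, 6, 7, 8, 10, 11, 12}, {9}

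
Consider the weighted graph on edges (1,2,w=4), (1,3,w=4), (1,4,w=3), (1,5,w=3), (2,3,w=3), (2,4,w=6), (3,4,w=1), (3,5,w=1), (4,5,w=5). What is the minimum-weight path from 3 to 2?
3 (path: 3 -> 2; weights 3 = 3)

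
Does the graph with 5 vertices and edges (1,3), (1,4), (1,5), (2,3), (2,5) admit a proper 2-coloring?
Yes. Partition: {1, 2}, {3, 4, 5}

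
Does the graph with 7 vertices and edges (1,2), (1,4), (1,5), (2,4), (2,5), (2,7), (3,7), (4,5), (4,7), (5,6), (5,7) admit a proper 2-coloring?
No (odd cycle of length 3: 2 -> 1 -> 4 -> 2)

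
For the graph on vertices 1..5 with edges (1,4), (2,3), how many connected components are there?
3 (components: {1, 4}, {2, 3}, {5})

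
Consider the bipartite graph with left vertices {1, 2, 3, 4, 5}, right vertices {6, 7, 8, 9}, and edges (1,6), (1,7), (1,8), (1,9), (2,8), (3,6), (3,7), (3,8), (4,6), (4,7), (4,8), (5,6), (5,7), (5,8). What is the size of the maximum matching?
4 (matching: (1,9), (2,8), (3,7), (4,6); upper bound min(|L|,|R|) = min(5,4) = 4)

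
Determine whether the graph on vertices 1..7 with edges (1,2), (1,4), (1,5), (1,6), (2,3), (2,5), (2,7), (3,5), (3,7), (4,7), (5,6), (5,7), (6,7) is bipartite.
No (odd cycle of length 3: 5 -> 1 -> 2 -> 5)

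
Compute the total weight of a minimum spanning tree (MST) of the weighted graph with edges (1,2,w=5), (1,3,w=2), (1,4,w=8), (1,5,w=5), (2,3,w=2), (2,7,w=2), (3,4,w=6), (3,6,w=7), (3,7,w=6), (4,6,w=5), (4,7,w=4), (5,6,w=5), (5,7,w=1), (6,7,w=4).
15 (MST edges: (1,3,w=2), (2,3,w=2), (2,7,w=2), (4,7,w=4), (5,7,w=1), (6,7,w=4); sum of weights 2 + 2 + 2 + 4 + 1 + 4 = 15)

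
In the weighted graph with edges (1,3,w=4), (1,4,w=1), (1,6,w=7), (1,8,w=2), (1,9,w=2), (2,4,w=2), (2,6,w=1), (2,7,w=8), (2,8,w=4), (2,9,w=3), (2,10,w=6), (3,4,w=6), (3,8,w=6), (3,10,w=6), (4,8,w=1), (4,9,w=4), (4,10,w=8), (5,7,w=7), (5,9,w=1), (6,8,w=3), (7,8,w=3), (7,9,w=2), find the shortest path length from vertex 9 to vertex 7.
2 (path: 9 -> 7; weights 2 = 2)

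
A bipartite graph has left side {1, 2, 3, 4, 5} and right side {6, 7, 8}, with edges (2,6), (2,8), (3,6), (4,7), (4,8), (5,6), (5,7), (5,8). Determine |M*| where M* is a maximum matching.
3 (matching: (2,8), (3,6), (4,7); upper bound min(|L|,|R|) = min(5,3) = 3)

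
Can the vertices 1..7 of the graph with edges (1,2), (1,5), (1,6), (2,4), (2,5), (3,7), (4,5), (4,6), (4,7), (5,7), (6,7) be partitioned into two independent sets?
No (odd cycle of length 3: 2 -> 1 -> 5 -> 2)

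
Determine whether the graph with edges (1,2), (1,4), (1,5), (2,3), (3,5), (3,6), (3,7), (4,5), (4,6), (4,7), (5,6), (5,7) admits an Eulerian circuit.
No (4 vertices have odd degree: {1, 5, 6, 7}; Eulerian circuit requires 0)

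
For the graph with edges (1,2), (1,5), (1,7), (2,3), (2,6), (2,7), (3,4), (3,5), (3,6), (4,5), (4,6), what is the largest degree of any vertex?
4 (attained at vertices 2, 3)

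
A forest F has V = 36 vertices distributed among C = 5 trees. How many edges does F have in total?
31 (Each of the 5 component trees on V_i vertices has V_i - 1 edges; summing gives V - C = 36 - 5 = 31)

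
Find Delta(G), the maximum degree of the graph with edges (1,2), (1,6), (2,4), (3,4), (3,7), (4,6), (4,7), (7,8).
4 (attained at vertex 4)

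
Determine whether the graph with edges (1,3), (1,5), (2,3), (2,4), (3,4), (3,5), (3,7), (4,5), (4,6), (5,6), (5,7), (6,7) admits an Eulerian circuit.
No (4 vertices have odd degree: {3, 5, 6, 7}; Eulerian circuit requires 0)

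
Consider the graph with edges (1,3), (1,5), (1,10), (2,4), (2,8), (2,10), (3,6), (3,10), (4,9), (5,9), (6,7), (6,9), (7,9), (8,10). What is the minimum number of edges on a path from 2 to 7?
3 (path: 2 -> 4 -> 9 -> 7, 3 edges)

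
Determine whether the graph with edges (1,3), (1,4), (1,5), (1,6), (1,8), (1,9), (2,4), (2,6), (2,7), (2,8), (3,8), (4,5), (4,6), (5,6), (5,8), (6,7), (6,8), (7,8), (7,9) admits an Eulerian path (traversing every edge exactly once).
Yes — and in fact it has an Eulerian circuit (the graph is connected and all 9 vertices have even degree)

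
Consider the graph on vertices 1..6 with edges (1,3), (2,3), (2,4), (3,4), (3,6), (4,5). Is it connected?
Yes (BFS from 1 visits [1, 3, 2, 4, 6, 5] — all 6 vertices reached)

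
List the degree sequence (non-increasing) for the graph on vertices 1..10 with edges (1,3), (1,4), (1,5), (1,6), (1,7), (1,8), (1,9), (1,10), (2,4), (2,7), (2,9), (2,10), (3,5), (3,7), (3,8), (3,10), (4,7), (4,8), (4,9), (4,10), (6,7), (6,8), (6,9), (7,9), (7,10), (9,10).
[8, 7, 6, 6, 6, 5, 4, 4, 4, 2] (degrees: deg(1)=8, deg(2)=4, deg(3)=5, deg(4)=6, deg(5)=2, deg(6)=4, deg(7)=7, deg(8)=4, deg(9)=6, deg(10)=6)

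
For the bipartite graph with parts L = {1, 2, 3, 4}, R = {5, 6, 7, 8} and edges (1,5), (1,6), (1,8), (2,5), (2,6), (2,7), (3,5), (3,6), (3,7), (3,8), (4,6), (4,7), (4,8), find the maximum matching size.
4 (matching: (1,8), (2,7), (3,5), (4,6); upper bound min(|L|,|R|) = min(4,4) = 4)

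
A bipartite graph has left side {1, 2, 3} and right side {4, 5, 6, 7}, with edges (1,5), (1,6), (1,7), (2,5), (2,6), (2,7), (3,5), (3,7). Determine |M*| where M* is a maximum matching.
3 (matching: (1,7), (2,6), (3,5); upper bound min(|L|,|R|) = min(3,4) = 3)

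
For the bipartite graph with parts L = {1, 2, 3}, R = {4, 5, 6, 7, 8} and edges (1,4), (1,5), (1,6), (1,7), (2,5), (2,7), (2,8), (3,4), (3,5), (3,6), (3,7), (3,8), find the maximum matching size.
3 (matching: (1,7), (2,8), (3,6); upper bound min(|L|,|R|) = min(3,5) = 3)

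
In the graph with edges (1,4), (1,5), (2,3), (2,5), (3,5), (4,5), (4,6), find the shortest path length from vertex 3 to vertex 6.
3 (path: 3 -> 5 -> 4 -> 6, 3 edges)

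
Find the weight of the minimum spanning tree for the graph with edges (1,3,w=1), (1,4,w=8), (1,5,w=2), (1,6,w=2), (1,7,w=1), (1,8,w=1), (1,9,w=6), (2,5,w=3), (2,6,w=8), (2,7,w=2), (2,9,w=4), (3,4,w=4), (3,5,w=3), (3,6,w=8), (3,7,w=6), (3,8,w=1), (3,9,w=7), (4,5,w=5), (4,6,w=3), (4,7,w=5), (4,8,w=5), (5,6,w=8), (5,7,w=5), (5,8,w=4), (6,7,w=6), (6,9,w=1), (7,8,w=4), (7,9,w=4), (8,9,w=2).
13 (MST edges: (1,3,w=1), (1,5,w=2), (1,6,w=2), (1,7,w=1), (1,8,w=1), (2,7,w=2), (4,6,w=3), (6,9,w=1); sum of weights 1 + 2 + 2 + 1 + 1 + 2 + 3 + 1 = 13)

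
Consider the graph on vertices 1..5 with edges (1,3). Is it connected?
No, it has 4 components: {1, 3}, {2}, {4}, {5}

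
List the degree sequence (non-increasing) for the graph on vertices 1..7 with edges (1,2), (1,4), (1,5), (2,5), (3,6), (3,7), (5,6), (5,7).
[4, 3, 2, 2, 2, 2, 1] (degrees: deg(1)=3, deg(2)=2, deg(3)=2, deg(4)=1, deg(5)=4, deg(6)=2, deg(7)=2)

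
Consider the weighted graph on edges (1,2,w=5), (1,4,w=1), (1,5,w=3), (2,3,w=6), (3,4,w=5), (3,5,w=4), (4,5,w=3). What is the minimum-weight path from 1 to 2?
5 (path: 1 -> 2; weights 5 = 5)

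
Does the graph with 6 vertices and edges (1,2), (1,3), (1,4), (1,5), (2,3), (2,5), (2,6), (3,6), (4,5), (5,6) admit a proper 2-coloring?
No (odd cycle of length 3: 4 -> 1 -> 5 -> 4)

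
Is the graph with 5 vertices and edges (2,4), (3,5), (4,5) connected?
No, it has 2 components: {1}, {2, 3, 4, 5}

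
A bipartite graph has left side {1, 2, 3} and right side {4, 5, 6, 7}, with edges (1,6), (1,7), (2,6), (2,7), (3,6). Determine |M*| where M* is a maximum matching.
2 (matching: (1,7), (2,6); upper bound min(|L|,|R|) = min(3,4) = 3)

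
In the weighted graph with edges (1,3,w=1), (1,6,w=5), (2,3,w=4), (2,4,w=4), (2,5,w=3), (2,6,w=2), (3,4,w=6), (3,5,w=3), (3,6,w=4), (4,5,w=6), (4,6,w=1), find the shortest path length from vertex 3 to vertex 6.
4 (path: 3 -> 6; weights 4 = 4)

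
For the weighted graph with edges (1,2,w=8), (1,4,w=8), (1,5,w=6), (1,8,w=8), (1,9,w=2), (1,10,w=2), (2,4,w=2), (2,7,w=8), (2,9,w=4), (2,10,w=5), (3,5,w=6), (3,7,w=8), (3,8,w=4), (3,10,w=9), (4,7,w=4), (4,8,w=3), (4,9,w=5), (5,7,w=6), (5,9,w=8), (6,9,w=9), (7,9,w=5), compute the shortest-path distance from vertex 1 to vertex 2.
6 (path: 1 -> 9 -> 2; weights 2 + 4 = 6)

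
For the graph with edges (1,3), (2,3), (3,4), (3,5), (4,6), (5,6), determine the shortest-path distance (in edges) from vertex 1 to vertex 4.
2 (path: 1 -> 3 -> 4, 2 edges)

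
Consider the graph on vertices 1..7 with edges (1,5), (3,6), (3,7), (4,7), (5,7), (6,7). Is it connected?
No, it has 2 components: {1, 3, 4, 5, 6, 7}, {2}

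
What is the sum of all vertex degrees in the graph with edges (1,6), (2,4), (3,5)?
6 (handshake: sum of degrees = 2|E| = 2 x 3 = 6)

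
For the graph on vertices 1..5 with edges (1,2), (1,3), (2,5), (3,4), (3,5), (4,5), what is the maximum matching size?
2 (matching: (1,3), (4,5); upper bound floor(n/2) = floor(5/2) = 2)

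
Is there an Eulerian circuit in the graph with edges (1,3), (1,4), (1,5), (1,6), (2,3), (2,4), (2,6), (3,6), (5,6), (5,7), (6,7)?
No (4 vertices have odd degree: {2, 3, 5, 6}; Eulerian circuit requires 0)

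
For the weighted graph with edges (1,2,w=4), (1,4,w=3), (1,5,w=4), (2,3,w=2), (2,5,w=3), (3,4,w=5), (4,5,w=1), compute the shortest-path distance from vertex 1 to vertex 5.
4 (path: 1 -> 5; weights 4 = 4)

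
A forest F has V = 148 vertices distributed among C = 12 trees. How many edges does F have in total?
136 (Each of the 12 component trees on V_i vertices has V_i - 1 edges; summing gives V - C = 148 - 12 = 136)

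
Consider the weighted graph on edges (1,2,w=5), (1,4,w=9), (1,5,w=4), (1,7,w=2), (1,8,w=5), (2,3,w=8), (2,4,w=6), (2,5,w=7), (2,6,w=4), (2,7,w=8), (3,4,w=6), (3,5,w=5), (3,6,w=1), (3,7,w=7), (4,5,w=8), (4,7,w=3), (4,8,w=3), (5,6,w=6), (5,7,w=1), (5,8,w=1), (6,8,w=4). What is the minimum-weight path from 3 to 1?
8 (path: 3 -> 5 -> 7 -> 1; weights 5 + 1 + 2 = 8)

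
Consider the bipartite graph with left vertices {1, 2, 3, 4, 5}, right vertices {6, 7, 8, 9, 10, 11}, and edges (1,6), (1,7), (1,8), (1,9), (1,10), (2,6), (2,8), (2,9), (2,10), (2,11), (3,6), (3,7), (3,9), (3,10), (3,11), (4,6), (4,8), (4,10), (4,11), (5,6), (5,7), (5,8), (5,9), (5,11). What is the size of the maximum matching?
5 (matching: (1,10), (2,11), (3,9), (4,8), (5,7); upper bound min(|L|,|R|) = min(5,6) = 5)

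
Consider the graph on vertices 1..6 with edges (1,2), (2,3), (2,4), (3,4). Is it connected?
No, it has 3 components: {1, 2, 3, 4}, {5}, {6}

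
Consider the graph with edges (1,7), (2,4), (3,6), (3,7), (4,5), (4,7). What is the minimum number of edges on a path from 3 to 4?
2 (path: 3 -> 7 -> 4, 2 edges)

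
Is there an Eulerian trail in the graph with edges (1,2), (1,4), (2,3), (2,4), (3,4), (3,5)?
No (4 vertices have odd degree: {2, 3, 4, 5}; Eulerian path requires 0 or 2)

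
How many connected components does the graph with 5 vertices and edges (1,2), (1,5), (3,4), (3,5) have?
1 (components: {1, 2, 3, 4, 5})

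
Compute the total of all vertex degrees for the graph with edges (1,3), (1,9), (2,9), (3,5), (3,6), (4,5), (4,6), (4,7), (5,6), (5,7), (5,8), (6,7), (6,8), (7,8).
28 (handshake: sum of degrees = 2|E| = 2 x 14 = 28)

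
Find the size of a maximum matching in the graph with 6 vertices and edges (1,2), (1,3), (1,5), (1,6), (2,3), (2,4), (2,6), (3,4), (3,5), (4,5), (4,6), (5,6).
3 (matching: (1,5), (2,3), (4,6); upper bound floor(n/2) = floor(6/2) = 3)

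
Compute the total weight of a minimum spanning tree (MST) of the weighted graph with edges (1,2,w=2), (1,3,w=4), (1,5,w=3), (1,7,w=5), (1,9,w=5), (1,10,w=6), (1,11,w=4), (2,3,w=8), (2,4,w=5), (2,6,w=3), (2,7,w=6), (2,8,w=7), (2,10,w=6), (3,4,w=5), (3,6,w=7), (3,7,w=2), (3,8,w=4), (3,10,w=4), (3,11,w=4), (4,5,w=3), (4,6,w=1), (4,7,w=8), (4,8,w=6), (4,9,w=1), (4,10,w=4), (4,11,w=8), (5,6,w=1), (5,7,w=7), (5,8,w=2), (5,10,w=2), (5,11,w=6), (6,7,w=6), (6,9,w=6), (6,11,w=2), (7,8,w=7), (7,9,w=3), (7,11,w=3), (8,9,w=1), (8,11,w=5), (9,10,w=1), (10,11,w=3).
17 (MST edges: (1,2,w=2), (1,5,w=3), (3,7,w=2), (4,6,w=1), (4,9,w=1), (5,6,w=1), (6,11,w=2), (7,11,w=3), (8,9,w=1), (9,10,w=1); sum of weights 2 + 3 + 2 + 1 + 1 + 1 + 2 + 3 + 1 + 1 = 17)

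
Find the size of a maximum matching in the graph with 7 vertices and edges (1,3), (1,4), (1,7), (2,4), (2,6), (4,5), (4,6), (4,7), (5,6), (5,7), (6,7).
3 (matching: (1,3), (4,5), (6,7); upper bound floor(n/2) = floor(7/2) = 3)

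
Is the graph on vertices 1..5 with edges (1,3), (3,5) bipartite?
Yes. Partition: {1, 2, 4, 5}, {3}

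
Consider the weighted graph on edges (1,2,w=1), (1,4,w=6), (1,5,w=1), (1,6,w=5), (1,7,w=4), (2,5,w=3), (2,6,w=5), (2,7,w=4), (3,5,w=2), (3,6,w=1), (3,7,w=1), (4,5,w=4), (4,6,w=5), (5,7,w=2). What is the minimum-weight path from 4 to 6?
5 (path: 4 -> 6; weights 5 = 5)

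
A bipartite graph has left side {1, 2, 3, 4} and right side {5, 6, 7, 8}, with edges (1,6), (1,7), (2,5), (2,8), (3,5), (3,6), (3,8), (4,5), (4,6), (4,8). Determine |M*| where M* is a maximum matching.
4 (matching: (1,7), (2,8), (3,6), (4,5); upper bound min(|L|,|R|) = min(4,4) = 4)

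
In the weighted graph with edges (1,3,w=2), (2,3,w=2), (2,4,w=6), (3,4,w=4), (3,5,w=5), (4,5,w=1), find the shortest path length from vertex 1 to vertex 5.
7 (path: 1 -> 3 -> 5; weights 2 + 5 = 7)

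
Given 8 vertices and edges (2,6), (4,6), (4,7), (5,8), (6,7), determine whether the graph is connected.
No, it has 4 components: {1}, {2, 4, 6, 7}, {3}, {5, 8}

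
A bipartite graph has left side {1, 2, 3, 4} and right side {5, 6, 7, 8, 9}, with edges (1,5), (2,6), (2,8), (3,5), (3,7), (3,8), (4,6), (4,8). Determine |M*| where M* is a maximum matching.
4 (matching: (1,5), (2,8), (3,7), (4,6); upper bound min(|L|,|R|) = min(4,5) = 4)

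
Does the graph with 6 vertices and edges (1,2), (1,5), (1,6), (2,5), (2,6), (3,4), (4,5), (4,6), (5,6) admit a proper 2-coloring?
No (odd cycle of length 3: 5 -> 1 -> 2 -> 5)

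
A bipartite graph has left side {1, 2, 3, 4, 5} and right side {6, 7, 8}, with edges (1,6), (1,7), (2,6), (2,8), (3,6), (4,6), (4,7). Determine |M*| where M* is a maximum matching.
3 (matching: (1,7), (2,8), (3,6); upper bound min(|L|,|R|) = min(5,3) = 3)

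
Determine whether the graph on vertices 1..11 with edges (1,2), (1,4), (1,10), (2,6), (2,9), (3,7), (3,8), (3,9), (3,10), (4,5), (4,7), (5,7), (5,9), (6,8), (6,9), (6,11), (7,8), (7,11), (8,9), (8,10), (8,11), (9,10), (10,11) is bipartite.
No (odd cycle of length 3: 6 -> 2 -> 9 -> 6)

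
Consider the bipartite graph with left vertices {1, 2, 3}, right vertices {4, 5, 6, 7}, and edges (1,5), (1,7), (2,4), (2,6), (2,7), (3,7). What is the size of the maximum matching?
3 (matching: (1,5), (2,6), (3,7); upper bound min(|L|,|R|) = min(3,4) = 3)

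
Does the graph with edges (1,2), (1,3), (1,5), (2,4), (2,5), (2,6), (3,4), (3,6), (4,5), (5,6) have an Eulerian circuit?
No (4 vertices have odd degree: {1, 3, 4, 6}; Eulerian circuit requires 0)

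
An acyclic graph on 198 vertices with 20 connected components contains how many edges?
178 (Each of the 20 component trees on V_i vertices has V_i - 1 edges; summing gives V - C = 198 - 20 = 178)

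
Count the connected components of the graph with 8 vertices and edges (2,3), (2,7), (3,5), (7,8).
4 (components: {1}, {2, 3, 5, 7, 8}, {4}, {6})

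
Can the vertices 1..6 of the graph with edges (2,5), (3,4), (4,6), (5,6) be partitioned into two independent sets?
Yes. Partition: {1, 2, 3, 6}, {4, 5}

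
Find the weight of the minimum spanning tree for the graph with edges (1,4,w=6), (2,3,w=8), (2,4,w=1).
15 (MST edges: (1,4,w=6), (2,3,w=8), (2,4,w=1); sum of weights 6 + 8 + 1 = 15)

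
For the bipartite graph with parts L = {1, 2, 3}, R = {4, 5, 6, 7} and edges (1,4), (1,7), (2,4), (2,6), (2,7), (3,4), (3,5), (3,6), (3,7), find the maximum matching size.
3 (matching: (1,7), (2,6), (3,5); upper bound min(|L|,|R|) = min(3,4) = 3)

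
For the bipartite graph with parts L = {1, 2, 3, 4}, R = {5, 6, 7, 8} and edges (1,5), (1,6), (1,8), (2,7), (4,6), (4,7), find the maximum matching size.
3 (matching: (1,8), (2,7), (4,6); upper bound min(|L|,|R|) = min(4,4) = 4)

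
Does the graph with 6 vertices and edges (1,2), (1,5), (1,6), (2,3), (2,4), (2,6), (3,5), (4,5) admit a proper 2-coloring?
No (odd cycle of length 3: 2 -> 1 -> 6 -> 2)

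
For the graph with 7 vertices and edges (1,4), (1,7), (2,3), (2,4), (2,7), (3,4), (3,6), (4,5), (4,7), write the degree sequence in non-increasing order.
[5, 3, 3, 3, 2, 1, 1] (degrees: deg(1)=2, deg(2)=3, deg(3)=3, deg(4)=5, deg(5)=1, deg(6)=1, deg(7)=3)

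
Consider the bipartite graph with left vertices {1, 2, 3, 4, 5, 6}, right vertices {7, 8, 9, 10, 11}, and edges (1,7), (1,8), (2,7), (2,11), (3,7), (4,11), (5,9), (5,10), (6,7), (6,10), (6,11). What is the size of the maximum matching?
5 (matching: (1,8), (2,11), (3,7), (5,9), (6,10); upper bound min(|L|,|R|) = min(6,5) = 5)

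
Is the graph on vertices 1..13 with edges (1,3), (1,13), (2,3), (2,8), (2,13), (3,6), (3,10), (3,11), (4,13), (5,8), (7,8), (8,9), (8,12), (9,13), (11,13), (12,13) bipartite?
Yes. Partition: {1, 2, 4, 5, 6, 7, 9, 10, 11, 12}, {3, 8, 13}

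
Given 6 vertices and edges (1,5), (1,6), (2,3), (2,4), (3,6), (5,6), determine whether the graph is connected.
Yes (BFS from 1 visits [1, 5, 6, 3, 2, 4] — all 6 vertices reached)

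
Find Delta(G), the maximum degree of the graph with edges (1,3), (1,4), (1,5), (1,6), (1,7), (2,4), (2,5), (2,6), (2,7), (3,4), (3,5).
5 (attained at vertex 1)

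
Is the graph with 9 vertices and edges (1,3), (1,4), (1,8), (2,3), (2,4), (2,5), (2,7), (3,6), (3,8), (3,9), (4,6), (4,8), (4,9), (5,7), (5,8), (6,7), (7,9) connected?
Yes (BFS from 1 visits [1, 3, 4, 8, 2, 6, 9, 5, 7] — all 9 vertices reached)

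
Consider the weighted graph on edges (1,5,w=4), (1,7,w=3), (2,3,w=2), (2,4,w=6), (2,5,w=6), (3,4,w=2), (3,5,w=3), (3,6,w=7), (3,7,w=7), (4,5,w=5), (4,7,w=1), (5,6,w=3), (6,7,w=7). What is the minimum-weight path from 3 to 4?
2 (path: 3 -> 4; weights 2 = 2)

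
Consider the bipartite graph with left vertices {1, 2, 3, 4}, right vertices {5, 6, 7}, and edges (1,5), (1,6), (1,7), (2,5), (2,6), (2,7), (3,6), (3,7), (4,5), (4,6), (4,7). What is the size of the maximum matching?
3 (matching: (1,7), (2,6), (4,5); upper bound min(|L|,|R|) = min(4,3) = 3)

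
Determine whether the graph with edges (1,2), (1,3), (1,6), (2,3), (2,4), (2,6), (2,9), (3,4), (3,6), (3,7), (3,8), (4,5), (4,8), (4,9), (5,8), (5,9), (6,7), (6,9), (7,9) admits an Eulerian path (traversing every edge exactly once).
No (8 vertices have odd degree: {1, 2, 4, 5, 6, 7, 8, 9}; Eulerian path requires 0 or 2)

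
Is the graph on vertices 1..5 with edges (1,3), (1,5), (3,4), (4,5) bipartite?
Yes. Partition: {1, 2, 4}, {3, 5}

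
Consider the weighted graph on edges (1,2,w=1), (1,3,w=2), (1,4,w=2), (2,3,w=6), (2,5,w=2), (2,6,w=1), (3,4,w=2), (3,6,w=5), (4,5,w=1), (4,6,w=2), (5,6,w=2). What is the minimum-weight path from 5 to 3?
3 (path: 5 -> 4 -> 3; weights 1 + 2 = 3)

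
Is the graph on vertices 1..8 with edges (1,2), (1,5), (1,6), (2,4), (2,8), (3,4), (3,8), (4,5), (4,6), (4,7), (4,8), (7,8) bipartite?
No (odd cycle of length 5: 4 -> 6 -> 1 -> 2 -> 8 -> 4)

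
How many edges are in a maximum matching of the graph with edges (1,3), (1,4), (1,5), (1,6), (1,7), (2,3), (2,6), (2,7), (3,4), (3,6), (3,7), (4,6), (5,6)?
3 (matching: (1,4), (3,7), (5,6); upper bound floor(n/2) = floor(7/2) = 3)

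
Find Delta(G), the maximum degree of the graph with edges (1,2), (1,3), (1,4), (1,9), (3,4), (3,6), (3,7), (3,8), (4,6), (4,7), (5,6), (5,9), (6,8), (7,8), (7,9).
5 (attained at vertex 3)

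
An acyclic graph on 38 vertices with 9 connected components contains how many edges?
29 (Each of the 9 component trees on V_i vertices has V_i - 1 edges; summing gives V - C = 38 - 9 = 29)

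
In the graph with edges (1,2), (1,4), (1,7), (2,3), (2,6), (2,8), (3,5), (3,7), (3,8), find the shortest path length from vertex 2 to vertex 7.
2 (path: 2 -> 3 -> 7, 2 edges)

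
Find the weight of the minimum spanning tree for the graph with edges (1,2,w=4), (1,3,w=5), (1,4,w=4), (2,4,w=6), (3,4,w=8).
13 (MST edges: (1,2,w=4), (1,3,w=5), (1,4,w=4); sum of weights 4 + 5 + 4 = 13)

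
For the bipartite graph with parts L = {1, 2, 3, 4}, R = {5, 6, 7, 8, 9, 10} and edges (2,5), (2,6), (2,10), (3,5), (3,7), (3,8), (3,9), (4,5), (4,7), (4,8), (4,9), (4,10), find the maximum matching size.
3 (matching: (2,10), (3,9), (4,8); upper bound min(|L|,|R|) = min(4,6) = 4)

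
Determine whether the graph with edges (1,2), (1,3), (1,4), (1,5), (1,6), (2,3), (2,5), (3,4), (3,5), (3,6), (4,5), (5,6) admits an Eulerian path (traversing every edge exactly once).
No (6 vertices have odd degree: {1, 2, 3, 4, 5, 6}; Eulerian path requires 0 or 2)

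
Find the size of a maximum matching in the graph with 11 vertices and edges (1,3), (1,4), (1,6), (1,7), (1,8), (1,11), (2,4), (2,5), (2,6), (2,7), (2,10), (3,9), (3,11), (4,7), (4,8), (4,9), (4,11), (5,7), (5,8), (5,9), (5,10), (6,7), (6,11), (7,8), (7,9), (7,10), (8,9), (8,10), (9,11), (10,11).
5 (matching: (1,6), (2,4), (5,10), (7,8), (9,11); upper bound floor(n/2) = floor(11/2) = 5)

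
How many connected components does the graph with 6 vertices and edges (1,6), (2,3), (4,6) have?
3 (components: {1, 4, 6}, {2, 3}, {5})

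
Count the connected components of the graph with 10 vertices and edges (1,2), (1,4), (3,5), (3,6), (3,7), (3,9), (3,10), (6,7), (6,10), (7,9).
3 (components: {1, 2, 4}, {3, 5, 6, 7, 9, 10}, {8})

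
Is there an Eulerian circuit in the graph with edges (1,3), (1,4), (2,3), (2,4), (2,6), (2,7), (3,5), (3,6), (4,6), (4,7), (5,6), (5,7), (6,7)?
No (2 vertices have odd degree: {5, 6}; Eulerian circuit requires 0)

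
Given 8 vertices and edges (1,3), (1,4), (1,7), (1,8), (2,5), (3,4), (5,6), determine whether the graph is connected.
No, it has 2 components: {1, 3, 4, 7, 8}, {2, 5, 6}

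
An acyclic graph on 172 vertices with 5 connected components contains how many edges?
167 (Each of the 5 component trees on V_i vertices has V_i - 1 edges; summing gives V - C = 172 - 5 = 167)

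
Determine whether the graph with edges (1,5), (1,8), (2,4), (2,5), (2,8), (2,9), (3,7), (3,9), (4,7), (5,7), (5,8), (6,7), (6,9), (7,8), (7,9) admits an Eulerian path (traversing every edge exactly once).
Yes — and in fact it has an Eulerian circuit (the graph is connected and all 9 vertices have even degree)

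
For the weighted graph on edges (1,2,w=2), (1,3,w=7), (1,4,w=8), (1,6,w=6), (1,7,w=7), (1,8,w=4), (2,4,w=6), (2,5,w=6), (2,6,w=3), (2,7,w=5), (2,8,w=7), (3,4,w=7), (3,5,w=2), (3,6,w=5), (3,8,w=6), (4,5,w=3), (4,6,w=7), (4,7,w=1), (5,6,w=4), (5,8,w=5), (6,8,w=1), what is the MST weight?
16 (MST edges: (1,2,w=2), (2,6,w=3), (3,5,w=2), (4,5,w=3), (4,7,w=1), (5,6,w=4), (6,8,w=1); sum of weights 2 + 3 + 2 + 3 + 1 + 4 + 1 = 16)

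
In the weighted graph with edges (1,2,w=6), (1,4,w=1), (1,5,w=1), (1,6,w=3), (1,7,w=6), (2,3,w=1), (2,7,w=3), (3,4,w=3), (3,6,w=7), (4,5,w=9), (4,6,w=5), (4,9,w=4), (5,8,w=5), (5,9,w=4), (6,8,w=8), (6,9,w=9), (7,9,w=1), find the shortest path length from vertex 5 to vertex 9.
4 (path: 5 -> 9; weights 4 = 4)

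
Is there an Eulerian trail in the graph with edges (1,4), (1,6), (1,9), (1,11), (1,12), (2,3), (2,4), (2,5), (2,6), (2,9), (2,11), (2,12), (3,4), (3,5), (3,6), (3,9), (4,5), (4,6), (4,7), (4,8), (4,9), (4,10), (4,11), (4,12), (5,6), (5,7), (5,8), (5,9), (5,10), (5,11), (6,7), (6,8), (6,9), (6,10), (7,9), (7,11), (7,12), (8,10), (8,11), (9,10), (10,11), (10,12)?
No (10 vertices have odd degree: {1, 2, 3, 4, 5, 6, 8, 10, 11, 12}; Eulerian path requires 0 or 2)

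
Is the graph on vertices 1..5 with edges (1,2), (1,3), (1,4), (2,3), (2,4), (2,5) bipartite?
No (odd cycle of length 3: 3 -> 1 -> 2 -> 3)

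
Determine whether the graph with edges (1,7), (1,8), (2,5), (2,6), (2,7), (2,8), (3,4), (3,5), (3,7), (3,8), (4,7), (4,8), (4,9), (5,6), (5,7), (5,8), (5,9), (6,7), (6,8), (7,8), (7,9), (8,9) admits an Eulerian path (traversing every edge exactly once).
Yes — and in fact it has an Eulerian circuit (the graph is connected and all 9 vertices have even degree)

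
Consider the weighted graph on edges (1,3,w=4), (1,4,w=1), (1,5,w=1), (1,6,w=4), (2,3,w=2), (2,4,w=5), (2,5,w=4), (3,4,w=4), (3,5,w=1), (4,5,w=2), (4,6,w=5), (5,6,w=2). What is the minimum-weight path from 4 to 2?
5 (path: 4 -> 2; weights 5 = 5)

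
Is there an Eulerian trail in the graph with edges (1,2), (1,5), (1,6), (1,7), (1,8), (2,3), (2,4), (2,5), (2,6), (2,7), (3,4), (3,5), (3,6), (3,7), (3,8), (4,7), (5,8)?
No (4 vertices have odd degree: {1, 4, 6, 8}; Eulerian path requires 0 or 2)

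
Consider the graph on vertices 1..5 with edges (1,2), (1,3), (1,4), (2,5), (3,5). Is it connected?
Yes (BFS from 1 visits [1, 2, 3, 4, 5] — all 5 vertices reached)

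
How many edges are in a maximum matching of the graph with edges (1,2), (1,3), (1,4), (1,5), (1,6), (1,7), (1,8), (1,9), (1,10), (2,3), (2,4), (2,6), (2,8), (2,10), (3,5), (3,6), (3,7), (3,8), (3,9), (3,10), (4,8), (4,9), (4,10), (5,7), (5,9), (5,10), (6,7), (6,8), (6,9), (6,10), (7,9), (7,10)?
5 (matching: (1,8), (2,3), (4,9), (5,10), (6,7); upper bound floor(n/2) = floor(10/2) = 5)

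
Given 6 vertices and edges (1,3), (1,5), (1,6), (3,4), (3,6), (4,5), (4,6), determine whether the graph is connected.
No, it has 2 components: {1, 3, 4, 5, 6}, {2}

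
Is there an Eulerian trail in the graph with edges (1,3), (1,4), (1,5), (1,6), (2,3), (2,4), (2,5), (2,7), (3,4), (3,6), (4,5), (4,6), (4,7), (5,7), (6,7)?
Yes — and in fact it has an Eulerian circuit (the graph is connected and all 7 vertices have even degree)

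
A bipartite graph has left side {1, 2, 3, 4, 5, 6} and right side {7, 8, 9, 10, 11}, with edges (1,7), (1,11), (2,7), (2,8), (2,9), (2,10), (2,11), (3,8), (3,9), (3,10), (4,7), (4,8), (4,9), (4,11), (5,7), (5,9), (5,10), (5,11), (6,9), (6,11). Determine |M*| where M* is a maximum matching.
5 (matching: (1,11), (2,10), (3,9), (4,8), (5,7); upper bound min(|L|,|R|) = min(6,5) = 5)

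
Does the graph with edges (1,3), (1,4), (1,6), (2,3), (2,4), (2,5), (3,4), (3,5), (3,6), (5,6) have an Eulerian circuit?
No (6 vertices have odd degree: {1, 2, 3, 4, 5, 6}; Eulerian circuit requires 0)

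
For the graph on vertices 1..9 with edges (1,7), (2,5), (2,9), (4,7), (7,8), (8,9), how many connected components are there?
3 (components: {1, 2, 4, 5, 7, 8, 9}, {3}, {6})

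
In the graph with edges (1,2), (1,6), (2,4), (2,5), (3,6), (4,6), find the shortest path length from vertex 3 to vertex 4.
2 (path: 3 -> 6 -> 4, 2 edges)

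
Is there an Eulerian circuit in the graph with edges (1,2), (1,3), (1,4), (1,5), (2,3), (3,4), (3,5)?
Yes (the graph is connected and all 5 vertices have even degree)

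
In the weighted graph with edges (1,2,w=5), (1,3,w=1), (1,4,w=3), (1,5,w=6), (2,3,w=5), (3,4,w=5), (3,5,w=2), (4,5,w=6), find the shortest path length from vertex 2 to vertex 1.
5 (path: 2 -> 1; weights 5 = 5)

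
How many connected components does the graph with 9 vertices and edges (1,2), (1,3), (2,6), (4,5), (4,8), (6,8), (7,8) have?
2 (components: {1, 2, 3, 4, 5, 6, 7, 8}, {9})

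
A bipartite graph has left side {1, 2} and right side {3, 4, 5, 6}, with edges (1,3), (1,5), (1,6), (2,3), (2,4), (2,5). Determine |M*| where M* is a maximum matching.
2 (matching: (1,6), (2,5); upper bound min(|L|,|R|) = min(2,4) = 2)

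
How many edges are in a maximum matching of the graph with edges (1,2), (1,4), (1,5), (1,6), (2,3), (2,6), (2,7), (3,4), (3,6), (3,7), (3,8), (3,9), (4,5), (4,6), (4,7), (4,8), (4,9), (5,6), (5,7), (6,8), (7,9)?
4 (matching: (1,6), (2,7), (3,9), (4,8); upper bound floor(n/2) = floor(9/2) = 4)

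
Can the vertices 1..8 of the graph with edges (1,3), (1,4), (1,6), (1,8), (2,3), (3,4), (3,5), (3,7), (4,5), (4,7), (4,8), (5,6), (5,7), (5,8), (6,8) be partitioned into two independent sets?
No (odd cycle of length 3: 3 -> 1 -> 4 -> 3)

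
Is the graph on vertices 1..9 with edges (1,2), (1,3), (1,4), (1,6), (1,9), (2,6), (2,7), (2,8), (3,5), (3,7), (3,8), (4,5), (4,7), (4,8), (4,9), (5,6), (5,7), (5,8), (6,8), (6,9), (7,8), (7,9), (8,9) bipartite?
No (odd cycle of length 3: 9 -> 1 -> 4 -> 9)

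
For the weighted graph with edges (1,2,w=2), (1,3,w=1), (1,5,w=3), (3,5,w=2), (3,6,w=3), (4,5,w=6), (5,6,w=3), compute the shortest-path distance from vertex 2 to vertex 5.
5 (path: 2 -> 1 -> 5; weights 2 + 3 = 5)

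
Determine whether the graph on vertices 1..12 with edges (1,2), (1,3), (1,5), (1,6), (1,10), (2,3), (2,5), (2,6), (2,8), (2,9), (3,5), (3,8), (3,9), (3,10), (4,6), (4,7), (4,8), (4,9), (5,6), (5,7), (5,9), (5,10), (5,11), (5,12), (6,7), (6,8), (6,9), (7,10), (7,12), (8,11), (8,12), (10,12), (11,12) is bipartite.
No (odd cycle of length 3: 10 -> 1 -> 3 -> 10)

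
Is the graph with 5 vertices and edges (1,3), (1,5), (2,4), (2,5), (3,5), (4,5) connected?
Yes (BFS from 1 visits [1, 3, 5, 2, 4] — all 5 vertices reached)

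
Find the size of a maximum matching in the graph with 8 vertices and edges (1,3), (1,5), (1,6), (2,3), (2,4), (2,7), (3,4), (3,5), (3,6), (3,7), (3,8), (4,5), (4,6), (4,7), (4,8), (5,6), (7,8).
4 (matching: (1,6), (2,4), (3,5), (7,8); upper bound floor(n/2) = floor(8/2) = 4)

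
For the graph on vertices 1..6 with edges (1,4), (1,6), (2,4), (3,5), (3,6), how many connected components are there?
1 (components: {1, 2, 3, 4, 5, 6})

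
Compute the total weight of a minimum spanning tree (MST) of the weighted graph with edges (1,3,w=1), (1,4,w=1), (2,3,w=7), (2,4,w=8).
9 (MST edges: (1,3,w=1), (1,4,w=1), (2,3,w=7); sum of weights 1 + 1 + 7 = 9)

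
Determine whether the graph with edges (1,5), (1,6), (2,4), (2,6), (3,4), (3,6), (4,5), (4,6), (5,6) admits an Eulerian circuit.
No (2 vertices have odd degree: {5, 6}; Eulerian circuit requires 0)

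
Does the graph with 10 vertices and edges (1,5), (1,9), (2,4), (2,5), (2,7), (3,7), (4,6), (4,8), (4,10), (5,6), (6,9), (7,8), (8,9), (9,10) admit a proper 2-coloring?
Yes. Partition: {1, 2, 3, 6, 8, 10}, {4, 5, 7, 9}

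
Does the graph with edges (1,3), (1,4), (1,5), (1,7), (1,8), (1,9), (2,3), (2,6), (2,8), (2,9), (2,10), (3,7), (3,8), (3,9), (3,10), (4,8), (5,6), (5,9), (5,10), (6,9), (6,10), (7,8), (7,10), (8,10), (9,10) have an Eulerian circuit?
No (2 vertices have odd degree: {2, 10}; Eulerian circuit requires 0)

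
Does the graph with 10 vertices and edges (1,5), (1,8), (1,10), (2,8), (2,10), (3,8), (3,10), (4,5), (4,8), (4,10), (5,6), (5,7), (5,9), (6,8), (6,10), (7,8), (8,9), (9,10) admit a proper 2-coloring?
Yes. Partition: {1, 2, 3, 4, 6, 7, 9}, {5, 8, 10}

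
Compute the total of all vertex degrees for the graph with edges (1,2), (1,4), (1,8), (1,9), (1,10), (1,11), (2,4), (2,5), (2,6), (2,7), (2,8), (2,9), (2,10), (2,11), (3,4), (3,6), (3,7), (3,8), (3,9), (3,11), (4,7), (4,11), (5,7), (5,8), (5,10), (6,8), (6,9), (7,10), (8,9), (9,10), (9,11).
62 (handshake: sum of degrees = 2|E| = 2 x 31 = 62)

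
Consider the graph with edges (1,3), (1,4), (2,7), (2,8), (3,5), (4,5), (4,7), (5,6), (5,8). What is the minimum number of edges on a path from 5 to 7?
2 (path: 5 -> 4 -> 7, 2 edges)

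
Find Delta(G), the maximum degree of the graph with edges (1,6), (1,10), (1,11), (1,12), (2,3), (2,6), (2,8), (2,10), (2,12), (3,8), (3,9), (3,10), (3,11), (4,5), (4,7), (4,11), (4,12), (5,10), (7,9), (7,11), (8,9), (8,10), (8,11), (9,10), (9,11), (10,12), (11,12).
7 (attained at vertices 10, 11)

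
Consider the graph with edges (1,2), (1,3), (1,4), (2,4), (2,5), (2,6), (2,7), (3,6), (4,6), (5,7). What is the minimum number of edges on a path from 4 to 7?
2 (path: 4 -> 2 -> 7, 2 edges)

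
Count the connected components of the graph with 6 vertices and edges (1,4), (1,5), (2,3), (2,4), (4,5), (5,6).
1 (components: {1, 2, 3, 4, 5, 6})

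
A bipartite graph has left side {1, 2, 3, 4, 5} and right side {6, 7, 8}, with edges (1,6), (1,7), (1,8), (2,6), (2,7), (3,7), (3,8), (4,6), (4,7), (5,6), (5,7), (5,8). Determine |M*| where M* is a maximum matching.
3 (matching: (1,8), (2,7), (4,6); upper bound min(|L|,|R|) = min(5,3) = 3)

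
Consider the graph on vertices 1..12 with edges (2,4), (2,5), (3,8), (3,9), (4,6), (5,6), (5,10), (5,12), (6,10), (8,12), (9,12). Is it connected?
No, it has 4 components: {1}, {2, 3, 4, 5, 6, 8, 9, 10, 12}, {7}, {11}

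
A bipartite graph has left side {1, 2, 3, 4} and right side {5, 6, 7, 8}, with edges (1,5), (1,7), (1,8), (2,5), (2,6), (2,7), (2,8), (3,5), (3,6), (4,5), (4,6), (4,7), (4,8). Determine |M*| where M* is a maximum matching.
4 (matching: (1,8), (2,7), (3,6), (4,5); upper bound min(|L|,|R|) = min(4,4) = 4)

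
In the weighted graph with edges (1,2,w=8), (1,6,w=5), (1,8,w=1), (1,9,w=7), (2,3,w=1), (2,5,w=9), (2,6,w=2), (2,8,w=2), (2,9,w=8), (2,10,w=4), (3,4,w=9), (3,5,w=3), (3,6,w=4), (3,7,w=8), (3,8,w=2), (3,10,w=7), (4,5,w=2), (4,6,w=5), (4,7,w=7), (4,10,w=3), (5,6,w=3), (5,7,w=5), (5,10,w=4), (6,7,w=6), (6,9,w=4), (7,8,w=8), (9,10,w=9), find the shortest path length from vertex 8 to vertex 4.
7 (path: 8 -> 3 -> 5 -> 4; weights 2 + 3 + 2 = 7)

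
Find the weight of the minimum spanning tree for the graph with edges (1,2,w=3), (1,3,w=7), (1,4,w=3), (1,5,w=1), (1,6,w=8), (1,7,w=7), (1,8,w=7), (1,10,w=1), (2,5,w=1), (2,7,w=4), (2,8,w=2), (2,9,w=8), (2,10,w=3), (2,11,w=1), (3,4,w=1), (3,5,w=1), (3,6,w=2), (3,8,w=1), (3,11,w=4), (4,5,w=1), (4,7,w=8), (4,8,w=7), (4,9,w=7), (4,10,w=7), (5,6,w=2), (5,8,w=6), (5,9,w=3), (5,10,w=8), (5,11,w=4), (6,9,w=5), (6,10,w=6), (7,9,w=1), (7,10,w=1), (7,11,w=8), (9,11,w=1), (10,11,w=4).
11 (MST edges: (1,5,w=1), (1,10,w=1), (2,5,w=1), (2,11,w=1), (3,4,w=1), (3,5,w=1), (3,6,w=2), (3,8,w=1), (7,9,w=1), (7,10,w=1); sum of weights 1 + 1 + 1 + 1 + 1 + 1 + 2 + 1 + 1 + 1 = 11)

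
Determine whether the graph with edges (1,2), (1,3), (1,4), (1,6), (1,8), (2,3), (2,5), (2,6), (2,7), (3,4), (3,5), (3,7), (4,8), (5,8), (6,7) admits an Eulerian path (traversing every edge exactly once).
No (8 vertices have odd degree: {1, 2, 3, 4, 5, 6, 7, 8}; Eulerian path requires 0 or 2)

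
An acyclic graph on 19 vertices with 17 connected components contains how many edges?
2 (Each of the 17 component trees on V_i vertices has V_i - 1 edges; summing gives V - C = 19 - 17 = 2)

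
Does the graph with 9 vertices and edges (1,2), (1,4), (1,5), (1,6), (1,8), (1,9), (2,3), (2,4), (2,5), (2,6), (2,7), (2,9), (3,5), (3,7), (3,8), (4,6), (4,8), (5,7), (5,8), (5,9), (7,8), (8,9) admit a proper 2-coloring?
No (odd cycle of length 3: 8 -> 1 -> 4 -> 8)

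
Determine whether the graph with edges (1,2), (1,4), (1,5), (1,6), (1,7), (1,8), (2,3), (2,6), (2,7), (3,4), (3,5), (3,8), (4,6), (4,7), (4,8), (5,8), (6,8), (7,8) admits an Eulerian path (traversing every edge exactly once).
Yes (the graph is connected and exactly 2 vertices have odd degree: {4, 5}; any Eulerian path must start and end at those)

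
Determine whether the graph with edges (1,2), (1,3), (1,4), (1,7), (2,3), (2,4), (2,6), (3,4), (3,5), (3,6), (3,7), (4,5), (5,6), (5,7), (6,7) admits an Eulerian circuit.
Yes (the graph is connected and all 7 vertices have even degree)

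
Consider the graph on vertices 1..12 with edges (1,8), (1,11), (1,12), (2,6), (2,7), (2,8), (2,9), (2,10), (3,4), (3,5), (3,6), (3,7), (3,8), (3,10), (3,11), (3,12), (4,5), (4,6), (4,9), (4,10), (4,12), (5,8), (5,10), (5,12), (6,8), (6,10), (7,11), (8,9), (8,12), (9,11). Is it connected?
Yes (BFS from 1 visits [1, 8, 11, 12, 2, 3, 5, 6, 9, 7, 4, 10] — all 12 vertices reached)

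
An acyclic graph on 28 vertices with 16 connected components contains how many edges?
12 (Each of the 16 component trees on V_i vertices has V_i - 1 edges; summing gives V - C = 28 - 16 = 12)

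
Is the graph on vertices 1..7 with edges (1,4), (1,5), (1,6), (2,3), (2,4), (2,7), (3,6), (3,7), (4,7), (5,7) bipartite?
No (odd cycle of length 5: 7 -> 4 -> 1 -> 6 -> 3 -> 7)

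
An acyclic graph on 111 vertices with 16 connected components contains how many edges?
95 (Each of the 16 component trees on V_i vertices has V_i - 1 edges; summing gives V - C = 111 - 16 = 95)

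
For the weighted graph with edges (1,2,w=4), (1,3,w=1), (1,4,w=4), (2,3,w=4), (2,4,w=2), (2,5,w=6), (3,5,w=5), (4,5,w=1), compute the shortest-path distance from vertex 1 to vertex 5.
5 (path: 1 -> 4 -> 5; weights 4 + 1 = 5)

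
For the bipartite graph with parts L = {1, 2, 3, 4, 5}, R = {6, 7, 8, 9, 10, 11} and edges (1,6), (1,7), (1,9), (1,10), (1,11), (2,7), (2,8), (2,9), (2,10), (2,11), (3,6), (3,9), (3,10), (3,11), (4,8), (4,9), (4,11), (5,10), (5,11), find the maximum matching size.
5 (matching: (1,11), (2,7), (3,9), (4,8), (5,10); upper bound min(|L|,|R|) = min(5,6) = 5)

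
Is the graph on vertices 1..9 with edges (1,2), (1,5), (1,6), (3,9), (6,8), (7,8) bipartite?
Yes. Partition: {1, 4, 8, 9}, {2, 3, 5, 6, 7}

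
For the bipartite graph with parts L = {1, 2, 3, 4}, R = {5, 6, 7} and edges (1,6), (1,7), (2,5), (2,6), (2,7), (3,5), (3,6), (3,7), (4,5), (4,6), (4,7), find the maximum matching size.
3 (matching: (1,7), (2,6), (3,5); upper bound min(|L|,|R|) = min(4,3) = 3)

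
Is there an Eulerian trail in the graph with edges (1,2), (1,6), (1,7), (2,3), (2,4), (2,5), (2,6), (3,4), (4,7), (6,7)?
No (6 vertices have odd degree: {1, 2, 4, 5, 6, 7}; Eulerian path requires 0 or 2)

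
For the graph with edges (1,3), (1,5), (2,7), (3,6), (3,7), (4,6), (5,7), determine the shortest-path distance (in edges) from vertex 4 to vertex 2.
4 (path: 4 -> 6 -> 3 -> 7 -> 2, 4 edges)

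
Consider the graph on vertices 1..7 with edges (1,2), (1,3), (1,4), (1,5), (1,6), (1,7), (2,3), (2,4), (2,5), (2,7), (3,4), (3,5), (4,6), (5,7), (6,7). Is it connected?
Yes (BFS from 1 visits [1, 2, 3, 4, 5, 6, 7] — all 7 vertices reached)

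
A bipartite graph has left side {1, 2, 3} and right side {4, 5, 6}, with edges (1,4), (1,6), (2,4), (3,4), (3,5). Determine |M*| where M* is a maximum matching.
3 (matching: (1,6), (2,4), (3,5); upper bound min(|L|,|R|) = min(3,3) = 3)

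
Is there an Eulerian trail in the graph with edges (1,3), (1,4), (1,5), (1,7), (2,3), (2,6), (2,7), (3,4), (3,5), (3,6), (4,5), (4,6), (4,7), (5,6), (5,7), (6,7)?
No (6 vertices have odd degree: {2, 3, 4, 5, 6, 7}; Eulerian path requires 0 or 2)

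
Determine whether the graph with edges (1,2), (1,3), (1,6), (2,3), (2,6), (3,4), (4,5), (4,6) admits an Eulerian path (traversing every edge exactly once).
No (6 vertices have odd degree: {1, 2, 3, 4, 5, 6}; Eulerian path requires 0 or 2)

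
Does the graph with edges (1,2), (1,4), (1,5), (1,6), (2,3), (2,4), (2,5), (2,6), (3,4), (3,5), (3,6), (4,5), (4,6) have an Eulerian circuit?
No (2 vertices have odd degree: {2, 4}; Eulerian circuit requires 0)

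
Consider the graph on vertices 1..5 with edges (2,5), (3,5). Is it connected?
No, it has 3 components: {1}, {2, 3, 5}, {4}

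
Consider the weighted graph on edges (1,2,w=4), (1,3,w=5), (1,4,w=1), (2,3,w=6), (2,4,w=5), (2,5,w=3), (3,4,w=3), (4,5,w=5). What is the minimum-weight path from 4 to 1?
1 (path: 4 -> 1; weights 1 = 1)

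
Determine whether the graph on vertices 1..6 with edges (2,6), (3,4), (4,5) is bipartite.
Yes. Partition: {1, 2, 3, 5}, {4, 6}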